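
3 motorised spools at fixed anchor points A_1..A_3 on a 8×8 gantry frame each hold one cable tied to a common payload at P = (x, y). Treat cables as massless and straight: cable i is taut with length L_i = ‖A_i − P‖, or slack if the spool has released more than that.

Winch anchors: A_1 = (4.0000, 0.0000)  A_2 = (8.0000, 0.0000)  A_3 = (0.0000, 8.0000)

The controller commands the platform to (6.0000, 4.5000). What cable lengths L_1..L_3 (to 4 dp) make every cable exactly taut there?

L_1 = √((4.0000−6.0000)² + (0.0000−4.5000)²) = 4.9244
L_2 = √((8.0000−6.0000)² + (0.0000−4.5000)²) = 4.9244
L_3 = √((0.0000−6.0000)² + (8.0000−4.5000)²) = 6.9462

(4.9244, 4.9244, 6.9462)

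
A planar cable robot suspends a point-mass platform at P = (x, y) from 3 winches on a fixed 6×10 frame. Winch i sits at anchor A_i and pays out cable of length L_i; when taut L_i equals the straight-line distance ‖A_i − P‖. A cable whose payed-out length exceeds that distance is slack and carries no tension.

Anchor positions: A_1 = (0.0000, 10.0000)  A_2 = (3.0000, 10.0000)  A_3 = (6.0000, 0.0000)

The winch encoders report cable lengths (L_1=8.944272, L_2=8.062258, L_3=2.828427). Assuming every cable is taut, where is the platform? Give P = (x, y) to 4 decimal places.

(4.0000, 2.0000)

circle eqns → linear via eq_j − eq_1; set q_j = A_j·A_j − L_j²
q_1 = 0.0000+100.0000−80.0000 = 20.0000
-6.0000·x + 0.0000·y = q_1−q_2 = -24.0000
-12.0000·x + 20.0000·y = q_1−q_3 = -8.0000
solve first two rows → x=4.0000, y=2.0000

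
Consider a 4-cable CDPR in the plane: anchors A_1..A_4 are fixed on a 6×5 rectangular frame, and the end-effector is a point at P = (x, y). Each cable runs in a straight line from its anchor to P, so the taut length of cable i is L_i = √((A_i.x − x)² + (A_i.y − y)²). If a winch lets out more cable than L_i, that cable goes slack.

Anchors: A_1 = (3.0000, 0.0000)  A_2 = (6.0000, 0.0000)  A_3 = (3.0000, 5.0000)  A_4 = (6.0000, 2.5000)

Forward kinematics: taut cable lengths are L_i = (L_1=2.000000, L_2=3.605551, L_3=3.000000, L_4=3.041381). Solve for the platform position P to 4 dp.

(3.0000, 2.0000)

each cable: (A_i−P)·(A_i−P) = L_i²; let k_i = ‖A_i‖²−L_i²
k_1 = 9.0000+0.0000−4.0000 = 5.0000
row 1: -6.0000x + 0.0000y = -18.0000  (k_2=23.0000)
row 2: 0.0000x − 10.0000y = -20.0000  (k_3=25.0000)
row 3: -6.0000x − 5.0000y = -28.0000  (k_4=33.0000)
Cramer on rows 1–2 → x = 3.0000, y = 2.0000
check cable 4: ‖A_4−P‖² = 9.2500 ≈ L_4² = 9.2500 ✓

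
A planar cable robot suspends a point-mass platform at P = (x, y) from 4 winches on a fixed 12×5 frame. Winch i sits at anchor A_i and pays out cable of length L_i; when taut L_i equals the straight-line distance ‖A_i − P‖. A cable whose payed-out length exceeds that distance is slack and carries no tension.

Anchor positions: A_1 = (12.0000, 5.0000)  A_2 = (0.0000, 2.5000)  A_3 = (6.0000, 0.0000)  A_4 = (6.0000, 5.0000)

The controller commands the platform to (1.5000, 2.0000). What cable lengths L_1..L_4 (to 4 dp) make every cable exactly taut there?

(10.9202, 1.5811, 4.9244, 5.4083)

L_1 = √((12.0000−1.5000)² + (5.0000−2.0000)²) = 10.9202
L_2 = √((0.0000−1.5000)² + (2.5000−2.0000)²) = 1.5811
L_3 = √((6.0000−1.5000)² + (0.0000−2.0000)²) = 4.9244
L_4 = √((6.0000−1.5000)² + (5.0000−2.0000)²) = 5.4083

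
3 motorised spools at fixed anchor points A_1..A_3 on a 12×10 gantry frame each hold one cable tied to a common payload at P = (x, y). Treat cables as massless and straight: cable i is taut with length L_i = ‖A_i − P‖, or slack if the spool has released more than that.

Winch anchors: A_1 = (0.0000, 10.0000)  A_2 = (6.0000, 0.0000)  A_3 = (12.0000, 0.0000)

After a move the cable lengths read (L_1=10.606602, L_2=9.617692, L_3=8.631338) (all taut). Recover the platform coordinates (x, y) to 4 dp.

(10.5000, 8.5000)

circle eqns → linear via eq_j − eq_1; set q_j = A_j·A_j − L_j²
q_1 = 0.0000+100.0000−112.5000 = -12.5000
-12.0000·x + 20.0000·y = q_1−q_2 = 44.0000
-24.0000·x + 20.0000·y = q_1−q_3 = -82.0000
solve first two rows → x=10.5000, y=8.5000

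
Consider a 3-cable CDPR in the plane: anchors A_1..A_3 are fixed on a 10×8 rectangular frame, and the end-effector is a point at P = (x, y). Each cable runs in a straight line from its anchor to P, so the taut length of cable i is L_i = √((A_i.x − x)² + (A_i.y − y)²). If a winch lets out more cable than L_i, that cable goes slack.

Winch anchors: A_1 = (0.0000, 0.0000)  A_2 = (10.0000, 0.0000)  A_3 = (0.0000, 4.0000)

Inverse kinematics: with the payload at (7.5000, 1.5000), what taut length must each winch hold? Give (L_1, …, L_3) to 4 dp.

L_1 = √((0.0000−7.5000)² + (0.0000−1.5000)²) = 7.6485
L_2 = √((10.0000−7.5000)² + (0.0000−1.5000)²) = 2.9155
L_3 = √((0.0000−7.5000)² + (4.0000−1.5000)²) = 7.9057

(7.6485, 2.9155, 7.9057)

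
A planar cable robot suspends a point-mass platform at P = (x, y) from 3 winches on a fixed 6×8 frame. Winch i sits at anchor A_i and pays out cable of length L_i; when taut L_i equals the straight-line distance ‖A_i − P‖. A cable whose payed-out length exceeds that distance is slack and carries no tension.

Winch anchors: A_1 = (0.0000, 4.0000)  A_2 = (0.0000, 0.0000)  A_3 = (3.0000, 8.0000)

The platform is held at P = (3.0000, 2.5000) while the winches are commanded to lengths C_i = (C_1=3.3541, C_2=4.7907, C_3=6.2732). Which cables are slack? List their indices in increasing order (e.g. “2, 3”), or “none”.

cable 1: √((-3.0000)²+(1.5000)²)=3.3541, C_1=3.3541: taut
cable 2: √((-3.0000)²+(-2.5000)²)=3.9051, C_2=4.7907: slack
cable 3: √((0.0000)²+(5.5000)²)=5.5000, C_3=6.2732: slack

2, 3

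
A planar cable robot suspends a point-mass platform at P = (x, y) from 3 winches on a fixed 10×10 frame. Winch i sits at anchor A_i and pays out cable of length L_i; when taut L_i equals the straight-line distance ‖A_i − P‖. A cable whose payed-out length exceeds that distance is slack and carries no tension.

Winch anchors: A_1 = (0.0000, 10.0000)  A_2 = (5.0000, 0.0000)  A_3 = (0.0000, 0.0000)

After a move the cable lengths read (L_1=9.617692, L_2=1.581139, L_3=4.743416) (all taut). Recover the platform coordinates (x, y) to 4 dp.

(4.5000, 1.5000)

each cable: (A_i−P)·(A_i−P) = L_i²; let c_i = ‖A_i‖²−L_i²
c_1 = 0.0000+100.0000−92.5000 = 7.5000
row 1: -10.0000x + 20.0000y = -15.0000  (c_2=22.5000)
row 2: 0.0000x + 20.0000y = 30.0000  (c_3=-22.5000)
Cramer on rows 1–2 → x = 4.5000, y = 1.5000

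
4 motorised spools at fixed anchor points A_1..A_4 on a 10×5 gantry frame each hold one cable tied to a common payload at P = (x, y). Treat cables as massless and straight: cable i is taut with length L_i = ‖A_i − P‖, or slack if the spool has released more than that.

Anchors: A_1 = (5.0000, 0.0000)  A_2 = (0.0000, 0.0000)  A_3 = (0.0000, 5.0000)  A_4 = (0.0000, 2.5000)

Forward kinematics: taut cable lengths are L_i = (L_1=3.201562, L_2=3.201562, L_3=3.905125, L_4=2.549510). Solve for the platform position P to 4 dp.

(2.5000, 2.0000)

each cable: (A_i−P)·(A_i−P) = L_i²; let k_i = ‖A_i‖²−L_i²
k_1 = 25.0000+0.0000−10.2500 = 14.7500
row 1: 10.0000x + 0.0000y = 25.0000  (k_2=-10.2500)
row 2: 10.0000x − 10.0000y = 5.0000  (k_3=9.7500)
row 3: 10.0000x − 5.0000y = 15.0000  (k_4=-0.2500)
Cramer on rows 1–2 → x = 2.5000, y = 2.0000
check cable 4: ‖A_4−P‖² = 6.5000 ≈ L_4² = 6.5000 ✓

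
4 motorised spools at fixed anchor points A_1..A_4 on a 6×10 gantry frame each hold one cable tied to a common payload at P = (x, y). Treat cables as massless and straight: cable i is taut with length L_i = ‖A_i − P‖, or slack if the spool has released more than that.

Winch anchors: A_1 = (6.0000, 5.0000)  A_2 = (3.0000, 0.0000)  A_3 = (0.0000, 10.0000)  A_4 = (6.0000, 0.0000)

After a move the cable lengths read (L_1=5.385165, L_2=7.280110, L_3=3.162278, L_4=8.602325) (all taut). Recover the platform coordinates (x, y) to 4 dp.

(1.0000, 7.0000)

expand ‖A_i−P‖²=L_i² and subtract eq 1 (k_i ≔ ‖A_i‖²−L_i²)
k_1 = 36.0000+25.0000−29.0000 = 32.0000
eq1−eq2 → [6.0000  10.0000]·P = 76.0000
eq1−eq3 → [12.0000  -10.0000]·P = -58.0000
eq1−eq4 → [0.0000  10.0000]·P = 70.0000
2×2 solve → P = (1.0000, 7.0000)
check cable 4: ‖A_4−P‖² = 74.0000 ≈ L_4² = 74.0000 ✓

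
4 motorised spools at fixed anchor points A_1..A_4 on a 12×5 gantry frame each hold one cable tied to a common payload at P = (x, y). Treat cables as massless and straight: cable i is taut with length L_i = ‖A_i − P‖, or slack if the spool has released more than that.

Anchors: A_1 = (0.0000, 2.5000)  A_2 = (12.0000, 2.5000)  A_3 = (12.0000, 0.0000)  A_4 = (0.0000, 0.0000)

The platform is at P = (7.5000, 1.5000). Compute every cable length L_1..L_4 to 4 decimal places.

(7.5664, 4.6098, 4.7434, 7.6485)

L_1 = √((0.0000−7.5000)² + (2.5000−1.5000)²) = 7.5664
L_2 = √((12.0000−7.5000)² + (2.5000−1.5000)²) = 4.6098
L_3 = √((12.0000−7.5000)² + (0.0000−1.5000)²) = 4.7434
L_4 = √((0.0000−7.5000)² + (0.0000−1.5000)²) = 7.6485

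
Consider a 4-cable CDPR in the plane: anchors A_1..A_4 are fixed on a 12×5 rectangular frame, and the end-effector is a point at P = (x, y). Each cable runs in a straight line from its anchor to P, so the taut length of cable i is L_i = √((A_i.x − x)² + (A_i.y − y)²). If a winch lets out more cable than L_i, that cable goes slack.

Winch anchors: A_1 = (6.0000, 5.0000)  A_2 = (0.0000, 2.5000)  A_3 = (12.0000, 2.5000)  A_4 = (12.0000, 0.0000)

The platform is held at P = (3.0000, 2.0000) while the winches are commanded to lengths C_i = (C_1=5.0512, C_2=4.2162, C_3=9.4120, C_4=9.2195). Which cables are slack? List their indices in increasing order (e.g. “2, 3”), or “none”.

1, 2, 3

cable 1: √((3.0000)²+(3.0000)²)=4.2426, C_1=5.0512: slack
cable 2: √((-3.0000)²+(0.5000)²)=3.0414, C_2=4.2162: slack
cable 3: √((9.0000)²+(0.5000)²)=9.0139, C_3=9.4120: slack
cable 4: √((9.0000)²+(-2.0000)²)=9.2195, C_4=9.2195: taut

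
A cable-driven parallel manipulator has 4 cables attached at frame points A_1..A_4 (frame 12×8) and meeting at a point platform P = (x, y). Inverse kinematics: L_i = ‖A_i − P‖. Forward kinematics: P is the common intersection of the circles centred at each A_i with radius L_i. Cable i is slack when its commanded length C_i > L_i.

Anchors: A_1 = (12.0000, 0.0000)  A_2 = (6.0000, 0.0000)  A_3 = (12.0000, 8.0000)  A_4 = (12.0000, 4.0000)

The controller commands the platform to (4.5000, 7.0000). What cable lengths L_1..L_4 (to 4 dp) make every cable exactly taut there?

L_1 = √((12.0000−4.5000)² + (0.0000−7.0000)²) = 10.2591
L_2 = √((6.0000−4.5000)² + (0.0000−7.0000)²) = 7.1589
L_3 = √((12.0000−4.5000)² + (8.0000−7.0000)²) = 7.5664
L_4 = √((12.0000−4.5000)² + (4.0000−7.0000)²) = 8.0777

(10.2591, 7.1589, 7.5664, 8.0777)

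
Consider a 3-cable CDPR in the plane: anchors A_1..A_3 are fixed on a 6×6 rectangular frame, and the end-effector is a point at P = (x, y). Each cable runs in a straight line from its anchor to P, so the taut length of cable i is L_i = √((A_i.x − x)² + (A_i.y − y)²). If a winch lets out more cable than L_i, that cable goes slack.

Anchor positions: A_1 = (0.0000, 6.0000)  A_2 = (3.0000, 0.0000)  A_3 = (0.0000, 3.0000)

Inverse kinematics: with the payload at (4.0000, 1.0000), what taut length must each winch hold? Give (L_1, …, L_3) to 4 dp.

cable 1: Δx=-4.0000, Δy=5.0000; L_1 = √(Δx²+Δy²) = 6.4031
cable 2: Δx=-1.0000, Δy=-1.0000; L_2 = √(Δx²+Δy²) = 1.4142
cable 3: Δx=-4.0000, Δy=2.0000; L_3 = √(Δx²+Δy²) = 4.4721

(6.4031, 1.4142, 4.4721)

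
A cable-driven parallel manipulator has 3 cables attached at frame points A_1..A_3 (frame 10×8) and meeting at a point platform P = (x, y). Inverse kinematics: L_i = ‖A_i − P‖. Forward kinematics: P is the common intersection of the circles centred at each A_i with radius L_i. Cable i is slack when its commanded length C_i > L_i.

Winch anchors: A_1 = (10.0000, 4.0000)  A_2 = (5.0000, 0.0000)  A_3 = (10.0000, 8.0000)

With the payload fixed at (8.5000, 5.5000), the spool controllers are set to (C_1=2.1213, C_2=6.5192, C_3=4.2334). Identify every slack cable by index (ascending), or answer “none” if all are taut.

cable 1: L_1 = ‖A_1−P‖ = 2.1213;  C_1 = 2.1213 → taut
cable 2: L_2 = ‖A_2−P‖ = 6.5192;  C_2 = 6.5192 → taut
cable 3: L_3 = ‖A_3−P‖ = 2.9155;  C_3 = 4.2334 → slack

3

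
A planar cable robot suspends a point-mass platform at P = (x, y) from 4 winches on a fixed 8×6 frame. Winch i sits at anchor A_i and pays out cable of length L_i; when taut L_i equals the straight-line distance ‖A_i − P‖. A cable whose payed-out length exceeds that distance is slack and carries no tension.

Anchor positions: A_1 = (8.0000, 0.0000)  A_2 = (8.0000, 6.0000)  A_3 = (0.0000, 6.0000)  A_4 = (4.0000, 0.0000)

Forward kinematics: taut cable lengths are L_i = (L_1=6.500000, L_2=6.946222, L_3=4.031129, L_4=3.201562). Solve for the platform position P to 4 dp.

each cable: (A_i−P)·(A_i−P) = L_i²; let k_i = ‖A_i‖²−L_i²
k_1 = 64.0000+0.0000−42.2500 = 21.7500
row 1: 0.0000x − 12.0000y = -30.0000  (k_2=51.7500)
row 2: 16.0000x − 12.0000y = 2.0000  (k_3=19.7500)
row 3: 8.0000x + 0.0000y = 16.0000  (k_4=5.7500)
Cramer on rows 1–2 → x = 2.0000, y = 2.5000
check cable 4: ‖A_4−P‖² = 10.2500 ≈ L_4² = 10.2500 ✓

(2.0000, 2.5000)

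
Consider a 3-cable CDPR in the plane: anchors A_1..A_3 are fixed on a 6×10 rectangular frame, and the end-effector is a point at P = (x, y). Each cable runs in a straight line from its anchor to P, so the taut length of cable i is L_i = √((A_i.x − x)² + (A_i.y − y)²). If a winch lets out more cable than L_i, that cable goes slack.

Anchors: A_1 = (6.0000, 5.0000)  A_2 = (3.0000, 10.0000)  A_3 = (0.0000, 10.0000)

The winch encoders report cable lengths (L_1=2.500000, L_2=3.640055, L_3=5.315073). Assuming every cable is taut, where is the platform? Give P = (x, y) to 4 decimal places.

(4.0000, 6.5000)

circle eqns → linear via eq_j − eq_1; set k_j = A_j·A_j − L_j²
k_1 = 36.0000+25.0000−6.2500 = 54.7500
6.0000·x − 10.0000·y = k_1−k_2 = -41.0000
12.0000·x − 10.0000·y = k_1−k_3 = -17.0000
solve first two rows → x=4.0000, y=6.5000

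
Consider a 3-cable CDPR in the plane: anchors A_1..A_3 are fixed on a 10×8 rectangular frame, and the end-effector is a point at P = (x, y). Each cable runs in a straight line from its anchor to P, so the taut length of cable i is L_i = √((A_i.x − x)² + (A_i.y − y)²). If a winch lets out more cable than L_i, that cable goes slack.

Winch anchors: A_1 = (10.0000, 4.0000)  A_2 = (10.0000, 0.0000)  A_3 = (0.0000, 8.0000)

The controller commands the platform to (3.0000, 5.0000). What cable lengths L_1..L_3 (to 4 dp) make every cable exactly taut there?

(7.0711, 8.6023, 4.2426)

cable 1: Δx=7.0000, Δy=-1.0000; L_1 = √(Δx²+Δy²) = 7.0711
cable 2: Δx=7.0000, Δy=-5.0000; L_2 = √(Δx²+Δy²) = 8.6023
cable 3: Δx=-3.0000, Δy=3.0000; L_3 = √(Δx²+Δy²) = 4.2426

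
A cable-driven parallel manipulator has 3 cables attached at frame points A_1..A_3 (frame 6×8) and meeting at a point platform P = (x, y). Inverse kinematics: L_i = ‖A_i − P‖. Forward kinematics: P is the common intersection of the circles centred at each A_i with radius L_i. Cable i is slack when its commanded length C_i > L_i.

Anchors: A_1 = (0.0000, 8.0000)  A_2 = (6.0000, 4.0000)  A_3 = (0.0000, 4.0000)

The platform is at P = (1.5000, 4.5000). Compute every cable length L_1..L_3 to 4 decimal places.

L_1: Δ = A_1−P = (-1.5000, 3.5000) → ‖Δ‖ = √14.5000 = 3.8079
L_2: Δ = A_2−P = (4.5000, -0.5000) → ‖Δ‖ = √20.5000 = 4.5277
L_3: Δ = A_3−P = (-1.5000, -0.5000) → ‖Δ‖ = √2.5000 = 1.5811

(3.8079, 4.5277, 1.5811)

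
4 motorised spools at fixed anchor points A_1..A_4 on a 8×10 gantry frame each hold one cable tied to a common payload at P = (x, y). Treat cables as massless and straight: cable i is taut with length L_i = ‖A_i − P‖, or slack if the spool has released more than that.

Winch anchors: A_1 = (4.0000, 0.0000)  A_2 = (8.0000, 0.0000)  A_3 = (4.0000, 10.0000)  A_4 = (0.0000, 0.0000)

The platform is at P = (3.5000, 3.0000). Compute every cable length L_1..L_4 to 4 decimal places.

(3.0414, 5.4083, 7.0178, 4.6098)

L_1: Δ = A_1−P = (0.5000, -3.0000) → ‖Δ‖ = √9.2500 = 3.0414
L_2: Δ = A_2−P = (4.5000, -3.0000) → ‖Δ‖ = √29.2500 = 5.4083
L_3: Δ = A_3−P = (0.5000, 7.0000) → ‖Δ‖ = √49.2500 = 7.0178
L_4: Δ = A_4−P = (-3.5000, -3.0000) → ‖Δ‖ = √21.2500 = 4.6098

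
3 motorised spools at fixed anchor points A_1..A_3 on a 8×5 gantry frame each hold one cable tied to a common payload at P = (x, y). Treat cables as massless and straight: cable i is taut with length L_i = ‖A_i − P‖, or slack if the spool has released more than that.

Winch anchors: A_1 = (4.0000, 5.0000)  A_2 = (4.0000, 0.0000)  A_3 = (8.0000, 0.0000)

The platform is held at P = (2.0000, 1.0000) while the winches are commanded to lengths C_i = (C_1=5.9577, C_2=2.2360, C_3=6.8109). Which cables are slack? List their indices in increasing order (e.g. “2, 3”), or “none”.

1, 3

cable 1: L_1 = ‖A_1−P‖ = 4.4721;  C_1 = 5.9577 → slack
cable 2: L_2 = ‖A_2−P‖ = 2.2361;  C_2 = 2.2360 → taut
cable 3: L_3 = ‖A_3−P‖ = 6.0828;  C_3 = 6.8109 → slack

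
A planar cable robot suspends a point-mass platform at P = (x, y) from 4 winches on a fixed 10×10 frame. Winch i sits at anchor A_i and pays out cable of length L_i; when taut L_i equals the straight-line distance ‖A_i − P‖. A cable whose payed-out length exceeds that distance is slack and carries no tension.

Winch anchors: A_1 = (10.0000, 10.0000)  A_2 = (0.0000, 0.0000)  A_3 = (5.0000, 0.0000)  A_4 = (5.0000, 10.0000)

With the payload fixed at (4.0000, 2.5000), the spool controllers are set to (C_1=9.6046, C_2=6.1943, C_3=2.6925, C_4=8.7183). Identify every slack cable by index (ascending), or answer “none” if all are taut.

2, 4

i=1: geometric 9.6047 vs commanded 9.6046 ⇒ taut
i=2: geometric 4.7170 vs commanded 6.1943 ⇒ slack
i=3: geometric 2.6926 vs commanded 2.6925 ⇒ taut
i=4: geometric 7.5664 vs commanded 8.7183 ⇒ slack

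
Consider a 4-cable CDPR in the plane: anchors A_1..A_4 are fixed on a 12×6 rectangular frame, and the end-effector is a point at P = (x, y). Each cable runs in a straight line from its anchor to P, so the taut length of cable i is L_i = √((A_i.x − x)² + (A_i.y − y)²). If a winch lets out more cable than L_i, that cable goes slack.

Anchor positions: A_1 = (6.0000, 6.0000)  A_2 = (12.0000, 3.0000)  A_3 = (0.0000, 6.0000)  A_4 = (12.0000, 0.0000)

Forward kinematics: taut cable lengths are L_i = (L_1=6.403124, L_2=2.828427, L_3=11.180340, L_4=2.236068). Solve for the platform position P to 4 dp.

circle eqns → linear via eq_j − eq_1; set c_j = A_j·A_j − L_j²
c_1 = 36.0000+36.0000−41.0000 = 31.0000
-12.0000·x + 6.0000·y = c_1−c_2 = -114.0000
12.0000·x + 0.0000·y = c_1−c_3 = 120.0000
-12.0000·x + 12.0000·y = c_1−c_4 = -108.0000
solve first two rows → x=10.0000, y=1.0000
check cable 4: ‖A_4−P‖² = 5.0000 ≈ L_4² = 5.0000 ✓

(10.0000, 1.0000)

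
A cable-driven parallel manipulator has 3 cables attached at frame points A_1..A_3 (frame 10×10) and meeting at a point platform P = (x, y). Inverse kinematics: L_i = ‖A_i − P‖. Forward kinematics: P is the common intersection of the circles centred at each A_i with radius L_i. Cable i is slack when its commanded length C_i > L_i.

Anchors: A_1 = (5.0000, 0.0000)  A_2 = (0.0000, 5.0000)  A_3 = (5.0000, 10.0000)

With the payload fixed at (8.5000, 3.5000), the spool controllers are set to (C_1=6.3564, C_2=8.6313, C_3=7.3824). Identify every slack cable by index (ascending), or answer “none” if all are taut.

1

cable 1: L_1 = ‖A_1−P‖ = 4.9497;  C_1 = 6.3564 → slack
cable 2: L_2 = ‖A_2−P‖ = 8.6313;  C_2 = 8.6313 → taut
cable 3: L_3 = ‖A_3−P‖ = 7.3824;  C_3 = 7.3824 → taut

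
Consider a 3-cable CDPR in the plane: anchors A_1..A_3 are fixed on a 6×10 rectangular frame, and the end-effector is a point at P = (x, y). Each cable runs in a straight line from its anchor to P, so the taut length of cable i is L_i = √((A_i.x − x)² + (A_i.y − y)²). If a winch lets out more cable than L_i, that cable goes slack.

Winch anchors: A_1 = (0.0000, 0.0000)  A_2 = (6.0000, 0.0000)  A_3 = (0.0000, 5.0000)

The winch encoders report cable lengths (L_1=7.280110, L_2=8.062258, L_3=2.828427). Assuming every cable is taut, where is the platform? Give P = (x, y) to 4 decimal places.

expand ‖A_i−P‖²=L_i² and subtract eq 1 (q_i ≔ ‖A_i‖²−L_i²)
q_1 = 0.0000+0.0000−53.0000 = -53.0000
eq1−eq2 → [-12.0000  0.0000]·P = -24.0000
eq1−eq3 → [0.0000  -10.0000]·P = -70.0000
2×2 solve → P = (2.0000, 7.0000)

(2.0000, 7.0000)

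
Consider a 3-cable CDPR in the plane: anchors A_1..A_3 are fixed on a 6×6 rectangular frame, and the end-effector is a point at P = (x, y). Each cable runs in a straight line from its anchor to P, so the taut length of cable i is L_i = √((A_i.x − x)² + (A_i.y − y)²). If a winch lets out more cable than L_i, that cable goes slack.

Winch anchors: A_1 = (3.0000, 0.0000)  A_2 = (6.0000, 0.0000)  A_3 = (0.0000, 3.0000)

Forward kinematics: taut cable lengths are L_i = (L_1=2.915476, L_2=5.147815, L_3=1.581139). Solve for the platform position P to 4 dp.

each cable: (A_i−P)·(A_i−P) = L_i²; let k_i = ‖A_i‖²−L_i²
k_1 = 9.0000+0.0000−8.5000 = 0.5000
row 1: -6.0000x + 0.0000y = -9.0000  (k_2=9.5000)
row 2: 6.0000x − 6.0000y = -6.0000  (k_3=6.5000)
Cramer on rows 1–2 → x = 1.5000, y = 2.5000

(1.5000, 2.5000)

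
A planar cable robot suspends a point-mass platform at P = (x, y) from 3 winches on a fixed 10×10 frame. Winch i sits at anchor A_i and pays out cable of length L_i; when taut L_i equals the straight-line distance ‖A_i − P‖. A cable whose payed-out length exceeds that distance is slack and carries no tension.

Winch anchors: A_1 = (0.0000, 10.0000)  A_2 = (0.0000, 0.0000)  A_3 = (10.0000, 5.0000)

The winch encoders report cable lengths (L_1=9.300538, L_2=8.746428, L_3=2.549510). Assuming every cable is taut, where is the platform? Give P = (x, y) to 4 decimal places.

(7.5000, 4.5000)

expand ‖A_i−P‖²=L_i² and subtract eq 1 (c_i ≔ ‖A_i‖²−L_i²)
c_1 = 0.0000+100.0000−86.5000 = 13.5000
eq1−eq2 → [0.0000  20.0000]·P = 90.0000
eq1−eq3 → [-20.0000  10.0000]·P = -105.0000
2×2 solve → P = (7.5000, 4.5000)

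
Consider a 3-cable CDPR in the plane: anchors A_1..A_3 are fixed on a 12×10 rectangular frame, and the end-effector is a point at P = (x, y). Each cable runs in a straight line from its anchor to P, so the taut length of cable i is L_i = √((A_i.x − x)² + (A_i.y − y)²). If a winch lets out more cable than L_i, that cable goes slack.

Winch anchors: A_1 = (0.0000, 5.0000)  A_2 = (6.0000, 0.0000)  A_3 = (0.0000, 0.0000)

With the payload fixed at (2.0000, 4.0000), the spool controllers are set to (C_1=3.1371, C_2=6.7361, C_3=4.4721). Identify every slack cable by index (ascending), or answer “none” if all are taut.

1, 2

cable 1: L_1 = ‖A_1−P‖ = 2.2361;  C_1 = 3.1371 → slack
cable 2: L_2 = ‖A_2−P‖ = 5.6569;  C_2 = 6.7361 → slack
cable 3: L_3 = ‖A_3−P‖ = 4.4721;  C_3 = 4.4721 → taut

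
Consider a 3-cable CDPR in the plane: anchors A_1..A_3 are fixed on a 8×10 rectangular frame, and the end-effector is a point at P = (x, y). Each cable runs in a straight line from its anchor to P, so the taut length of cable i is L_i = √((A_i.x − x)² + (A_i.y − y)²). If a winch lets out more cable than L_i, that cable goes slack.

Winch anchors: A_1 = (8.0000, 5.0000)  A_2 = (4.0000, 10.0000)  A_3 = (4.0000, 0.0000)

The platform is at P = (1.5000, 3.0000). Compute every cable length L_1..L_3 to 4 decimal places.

(6.8007, 7.4330, 3.9051)

cable 1: Δx=6.5000, Δy=2.0000; L_1 = √(Δx²+Δy²) = 6.8007
cable 2: Δx=2.5000, Δy=7.0000; L_2 = √(Δx²+Δy²) = 7.4330
cable 3: Δx=2.5000, Δy=-3.0000; L_3 = √(Δx²+Δy²) = 3.9051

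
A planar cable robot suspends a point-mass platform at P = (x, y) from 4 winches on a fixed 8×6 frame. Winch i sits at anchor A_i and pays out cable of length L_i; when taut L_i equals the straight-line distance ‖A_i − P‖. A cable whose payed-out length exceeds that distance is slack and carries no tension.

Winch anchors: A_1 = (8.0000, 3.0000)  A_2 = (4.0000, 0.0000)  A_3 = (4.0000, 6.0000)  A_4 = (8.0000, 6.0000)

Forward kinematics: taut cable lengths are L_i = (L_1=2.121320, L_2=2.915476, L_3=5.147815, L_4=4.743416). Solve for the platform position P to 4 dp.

(6.5000, 1.5000)

expand ‖A_i−P‖²=L_i² and subtract eq 1 (q_i ≔ ‖A_i‖²−L_i²)
q_1 = 64.0000+9.0000−4.5000 = 68.5000
eq1−eq2 → [8.0000  6.0000]·P = 61.0000
eq1−eq3 → [8.0000  -6.0000]·P = 43.0000
eq1−eq4 → [0.0000  -6.0000]·P = -9.0000
2×2 solve → P = (6.5000, 1.5000)
check cable 4: ‖A_4−P‖² = 22.5000 ≈ L_4² = 22.5000 ✓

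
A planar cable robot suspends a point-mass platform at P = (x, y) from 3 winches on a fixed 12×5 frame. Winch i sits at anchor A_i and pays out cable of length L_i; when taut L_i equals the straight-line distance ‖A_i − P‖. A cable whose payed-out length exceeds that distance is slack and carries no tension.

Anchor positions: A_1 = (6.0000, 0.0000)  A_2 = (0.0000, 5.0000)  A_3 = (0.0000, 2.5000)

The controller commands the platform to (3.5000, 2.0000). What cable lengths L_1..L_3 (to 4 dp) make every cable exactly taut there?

L_1 = √((6.0000−3.5000)² + (0.0000−2.0000)²) = 3.2016
L_2 = √((0.0000−3.5000)² + (5.0000−2.0000)²) = 4.6098
L_3 = √((0.0000−3.5000)² + (2.5000−2.0000)²) = 3.5355

(3.2016, 4.6098, 3.5355)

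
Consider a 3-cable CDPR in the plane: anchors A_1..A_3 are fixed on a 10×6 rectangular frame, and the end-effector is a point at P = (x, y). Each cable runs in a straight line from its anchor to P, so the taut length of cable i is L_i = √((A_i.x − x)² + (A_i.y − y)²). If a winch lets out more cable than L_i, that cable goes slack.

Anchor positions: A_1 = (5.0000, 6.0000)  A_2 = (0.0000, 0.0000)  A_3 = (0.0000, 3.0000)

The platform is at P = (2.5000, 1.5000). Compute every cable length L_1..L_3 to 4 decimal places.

L_1 = √((5.0000−2.5000)² + (6.0000−1.5000)²) = 5.1478
L_2 = √((0.0000−2.5000)² + (0.0000−1.5000)²) = 2.9155
L_3 = √((0.0000−2.5000)² + (3.0000−1.5000)²) = 2.9155

(5.1478, 2.9155, 2.9155)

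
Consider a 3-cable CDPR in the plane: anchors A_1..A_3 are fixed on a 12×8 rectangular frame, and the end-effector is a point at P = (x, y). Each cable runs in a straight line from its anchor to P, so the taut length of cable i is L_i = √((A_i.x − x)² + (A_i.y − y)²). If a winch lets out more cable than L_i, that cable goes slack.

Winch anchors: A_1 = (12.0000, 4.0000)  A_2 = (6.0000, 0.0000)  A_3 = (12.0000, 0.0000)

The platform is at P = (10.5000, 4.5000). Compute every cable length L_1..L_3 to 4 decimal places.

(1.5811, 6.3640, 4.7434)

L_1: Δ = A_1−P = (1.5000, -0.5000) → ‖Δ‖ = √2.5000 = 1.5811
L_2: Δ = A_2−P = (-4.5000, -4.5000) → ‖Δ‖ = √40.5000 = 6.3640
L_3: Δ = A_3−P = (1.5000, -4.5000) → ‖Δ‖ = √22.5000 = 4.7434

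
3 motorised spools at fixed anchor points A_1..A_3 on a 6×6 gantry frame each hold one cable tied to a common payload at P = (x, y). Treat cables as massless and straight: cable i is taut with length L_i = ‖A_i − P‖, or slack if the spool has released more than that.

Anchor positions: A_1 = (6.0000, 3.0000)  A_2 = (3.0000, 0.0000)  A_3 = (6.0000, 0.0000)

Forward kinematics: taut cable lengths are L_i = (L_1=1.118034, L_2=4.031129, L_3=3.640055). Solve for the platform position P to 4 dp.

expand ‖A_i−P‖²=L_i² and subtract eq 1 (k_i ≔ ‖A_i‖²−L_i²)
k_1 = 36.0000+9.0000−1.2500 = 43.7500
eq1−eq2 → [6.0000  6.0000]·P = 51.0000
eq1−eq3 → [0.0000  6.0000]·P = 21.0000
2×2 solve → P = (5.0000, 3.5000)

(5.0000, 3.5000)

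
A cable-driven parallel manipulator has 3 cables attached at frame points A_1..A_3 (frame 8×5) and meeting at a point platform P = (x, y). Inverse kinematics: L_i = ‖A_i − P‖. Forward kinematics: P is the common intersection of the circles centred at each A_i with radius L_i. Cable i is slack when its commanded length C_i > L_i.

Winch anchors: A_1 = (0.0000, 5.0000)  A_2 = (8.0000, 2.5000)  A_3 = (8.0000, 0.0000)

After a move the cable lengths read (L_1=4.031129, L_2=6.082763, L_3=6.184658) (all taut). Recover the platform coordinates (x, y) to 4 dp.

(2.0000, 1.5000)

circle eqns → linear via eq_j − eq_1; set c_j = A_j·A_j − L_j²
c_1 = 0.0000+25.0000−16.2500 = 8.7500
-16.0000·x + 5.0000·y = c_1−c_2 = -24.5000
-16.0000·x + 10.0000·y = c_1−c_3 = -17.0000
solve first two rows → x=2.0000, y=1.5000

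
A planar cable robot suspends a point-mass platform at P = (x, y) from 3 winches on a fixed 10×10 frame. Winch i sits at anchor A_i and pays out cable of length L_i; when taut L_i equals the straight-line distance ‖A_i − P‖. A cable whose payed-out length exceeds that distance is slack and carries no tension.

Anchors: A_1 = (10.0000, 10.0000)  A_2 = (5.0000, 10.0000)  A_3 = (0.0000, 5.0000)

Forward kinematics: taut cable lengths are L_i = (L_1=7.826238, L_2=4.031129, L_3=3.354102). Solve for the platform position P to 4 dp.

each cable: (A_i−P)·(A_i−P) = L_i²; let c_i = ‖A_i‖²−L_i²
c_1 = 100.0000+100.0000−61.2500 = 138.7500
row 1: 10.0000x + 0.0000y = 30.0000  (c_2=108.7500)
row 2: 20.0000x + 10.0000y = 125.0000  (c_3=13.7500)
Cramer on rows 1–2 → x = 3.0000, y = 6.5000

(3.0000, 6.5000)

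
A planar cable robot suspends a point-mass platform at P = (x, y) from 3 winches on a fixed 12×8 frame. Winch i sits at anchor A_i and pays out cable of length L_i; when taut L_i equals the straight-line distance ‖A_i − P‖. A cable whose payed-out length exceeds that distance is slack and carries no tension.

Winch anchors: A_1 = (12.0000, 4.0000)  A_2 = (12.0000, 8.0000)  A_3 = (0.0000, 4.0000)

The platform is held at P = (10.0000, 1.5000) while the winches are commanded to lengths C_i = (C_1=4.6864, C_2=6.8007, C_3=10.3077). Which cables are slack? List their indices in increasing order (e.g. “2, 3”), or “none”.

i=1: geometric 3.2016 vs commanded 4.6864 ⇒ slack
i=2: geometric 6.8007 vs commanded 6.8007 ⇒ taut
i=3: geometric 10.3078 vs commanded 10.3077 ⇒ taut

1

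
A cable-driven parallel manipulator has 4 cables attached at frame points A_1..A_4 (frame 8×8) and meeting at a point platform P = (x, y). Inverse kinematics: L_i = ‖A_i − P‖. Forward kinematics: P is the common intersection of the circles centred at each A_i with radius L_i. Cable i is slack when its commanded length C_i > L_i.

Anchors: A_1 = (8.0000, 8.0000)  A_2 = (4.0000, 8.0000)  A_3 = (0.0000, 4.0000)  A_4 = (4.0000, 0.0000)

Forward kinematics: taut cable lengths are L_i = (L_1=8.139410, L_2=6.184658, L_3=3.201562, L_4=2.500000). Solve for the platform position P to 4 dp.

(2.5000, 2.0000)

each cable: (A_i−P)·(A_i−P) = L_i²; let q_i = ‖A_i‖²−L_i²
q_1 = 64.0000+64.0000−66.2500 = 61.7500
row 1: 8.0000x + 0.0000y = 20.0000  (q_2=41.7500)
row 2: 16.0000x + 8.0000y = 56.0000  (q_3=5.7500)
row 3: 8.0000x + 16.0000y = 52.0000  (q_4=9.7500)
Cramer on rows 1–2 → x = 2.5000, y = 2.0000
check cable 4: ‖A_4−P‖² = 6.2500 ≈ L_4² = 6.2500 ✓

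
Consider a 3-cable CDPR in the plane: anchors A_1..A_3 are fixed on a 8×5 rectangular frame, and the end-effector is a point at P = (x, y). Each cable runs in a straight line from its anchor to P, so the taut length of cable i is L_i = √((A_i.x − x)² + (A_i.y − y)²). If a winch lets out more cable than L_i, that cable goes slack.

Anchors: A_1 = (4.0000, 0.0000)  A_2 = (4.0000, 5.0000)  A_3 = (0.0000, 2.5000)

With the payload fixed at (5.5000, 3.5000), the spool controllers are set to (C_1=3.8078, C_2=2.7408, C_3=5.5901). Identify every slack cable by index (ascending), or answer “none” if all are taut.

i=1: geometric 3.8079 vs commanded 3.8078 ⇒ taut
i=2: geometric 2.1213 vs commanded 2.7408 ⇒ slack
i=3: geometric 5.5902 vs commanded 5.5901 ⇒ taut

2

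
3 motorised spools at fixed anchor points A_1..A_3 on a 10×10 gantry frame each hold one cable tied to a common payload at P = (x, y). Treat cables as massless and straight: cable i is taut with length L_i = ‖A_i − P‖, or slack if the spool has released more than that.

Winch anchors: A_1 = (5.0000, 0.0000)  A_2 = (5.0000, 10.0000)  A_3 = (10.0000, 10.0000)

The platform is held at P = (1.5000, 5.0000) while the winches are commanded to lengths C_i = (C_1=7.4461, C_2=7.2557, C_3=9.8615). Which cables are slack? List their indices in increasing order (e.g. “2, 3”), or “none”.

1, 2

i=1: geometric 6.1033 vs commanded 7.4461 ⇒ slack
i=2: geometric 6.1033 vs commanded 7.2557 ⇒ slack
i=3: geometric 9.8615 vs commanded 9.8615 ⇒ taut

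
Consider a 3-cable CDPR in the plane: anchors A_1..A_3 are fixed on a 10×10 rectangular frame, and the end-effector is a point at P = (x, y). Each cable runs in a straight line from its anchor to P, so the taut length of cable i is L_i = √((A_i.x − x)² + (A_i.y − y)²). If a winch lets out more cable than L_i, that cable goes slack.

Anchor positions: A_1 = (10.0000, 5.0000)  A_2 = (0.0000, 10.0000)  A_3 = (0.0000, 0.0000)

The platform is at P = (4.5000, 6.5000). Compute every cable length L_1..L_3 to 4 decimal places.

(5.7009, 5.7009, 7.9057)

L_1 = √((10.0000−4.5000)² + (5.0000−6.5000)²) = 5.7009
L_2 = √((0.0000−4.5000)² + (10.0000−6.5000)²) = 5.7009
L_3 = √((0.0000−4.5000)² + (0.0000−6.5000)²) = 7.9057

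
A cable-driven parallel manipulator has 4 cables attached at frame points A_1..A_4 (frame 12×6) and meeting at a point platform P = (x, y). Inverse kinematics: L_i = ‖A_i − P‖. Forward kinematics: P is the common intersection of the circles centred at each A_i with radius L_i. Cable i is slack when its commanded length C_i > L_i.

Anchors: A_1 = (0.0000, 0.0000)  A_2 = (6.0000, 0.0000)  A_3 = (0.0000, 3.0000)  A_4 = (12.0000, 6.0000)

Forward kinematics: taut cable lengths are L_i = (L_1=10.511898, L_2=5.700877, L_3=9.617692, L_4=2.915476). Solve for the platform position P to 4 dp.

(9.5000, 4.5000)

circle eqns → linear via eq_j − eq_1; set c_j = A_j·A_j − L_j²
c_1 = 0.0000+0.0000−110.5000 = -110.5000
-12.0000·x + 0.0000·y = c_1−c_2 = -114.0000
0.0000·x − 6.0000·y = c_1−c_3 = -27.0000
-24.0000·x − 12.0000·y = c_1−c_4 = -282.0000
solve first two rows → x=9.5000, y=4.5000
check cable 4: ‖A_4−P‖² = 8.5000 ≈ L_4² = 8.5000 ✓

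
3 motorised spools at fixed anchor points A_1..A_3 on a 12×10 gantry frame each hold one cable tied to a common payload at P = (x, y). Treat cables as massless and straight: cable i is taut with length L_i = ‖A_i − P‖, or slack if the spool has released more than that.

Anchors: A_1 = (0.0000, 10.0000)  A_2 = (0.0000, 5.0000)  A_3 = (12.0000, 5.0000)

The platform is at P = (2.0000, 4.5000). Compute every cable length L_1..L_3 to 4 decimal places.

L_1: Δ = A_1−P = (-2.0000, 5.5000) → ‖Δ‖ = √34.2500 = 5.8523
L_2: Δ = A_2−P = (-2.0000, 0.5000) → ‖Δ‖ = √4.2500 = 2.0616
L_3: Δ = A_3−P = (10.0000, 0.5000) → ‖Δ‖ = √100.2500 = 10.0125

(5.8523, 2.0616, 10.0125)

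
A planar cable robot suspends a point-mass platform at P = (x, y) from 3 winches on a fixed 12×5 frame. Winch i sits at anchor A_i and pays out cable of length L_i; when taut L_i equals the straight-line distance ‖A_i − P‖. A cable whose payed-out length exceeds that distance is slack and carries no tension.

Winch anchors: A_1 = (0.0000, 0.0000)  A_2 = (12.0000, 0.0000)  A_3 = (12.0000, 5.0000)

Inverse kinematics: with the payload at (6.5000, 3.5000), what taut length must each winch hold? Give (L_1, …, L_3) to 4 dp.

cable 1: Δx=-6.5000, Δy=-3.5000; L_1 = √(Δx²+Δy²) = 7.3824
cable 2: Δx=5.5000, Δy=-3.5000; L_2 = √(Δx²+Δy²) = 6.5192
cable 3: Δx=5.5000, Δy=1.5000; L_3 = √(Δx²+Δy²) = 5.7009

(7.3824, 6.5192, 5.7009)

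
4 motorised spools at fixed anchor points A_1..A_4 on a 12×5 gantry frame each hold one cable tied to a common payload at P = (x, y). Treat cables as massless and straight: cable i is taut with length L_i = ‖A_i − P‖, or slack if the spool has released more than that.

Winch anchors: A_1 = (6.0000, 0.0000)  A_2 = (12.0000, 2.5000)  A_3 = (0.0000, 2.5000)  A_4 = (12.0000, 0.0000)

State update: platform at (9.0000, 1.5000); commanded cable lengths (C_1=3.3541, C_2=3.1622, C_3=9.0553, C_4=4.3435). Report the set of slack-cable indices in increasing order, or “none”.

4

cable 1: √((-3.0000)²+(-1.5000)²)=3.3541, C_1=3.3541: taut
cable 2: √((3.0000)²+(1.0000)²)=3.1623, C_2=3.1622: taut
cable 3: √((-9.0000)²+(1.0000)²)=9.0554, C_3=9.0553: taut
cable 4: √((3.0000)²+(-1.5000)²)=3.3541, C_4=4.3435: slack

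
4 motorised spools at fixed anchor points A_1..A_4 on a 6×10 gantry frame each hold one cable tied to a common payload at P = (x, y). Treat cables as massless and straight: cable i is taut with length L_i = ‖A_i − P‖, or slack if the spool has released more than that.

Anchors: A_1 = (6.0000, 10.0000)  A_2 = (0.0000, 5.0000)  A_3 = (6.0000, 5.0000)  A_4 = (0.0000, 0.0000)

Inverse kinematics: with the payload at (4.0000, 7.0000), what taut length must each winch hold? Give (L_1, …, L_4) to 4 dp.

cable 1: Δx=2.0000, Δy=3.0000; L_1 = √(Δx²+Δy²) = 3.6056
cable 2: Δx=-4.0000, Δy=-2.0000; L_2 = √(Δx²+Δy²) = 4.4721
cable 3: Δx=2.0000, Δy=-2.0000; L_3 = √(Δx²+Δy²) = 2.8284
cable 4: Δx=-4.0000, Δy=-7.0000; L_4 = √(Δx²+Δy²) = 8.0623

(3.6056, 4.4721, 2.8284, 8.0623)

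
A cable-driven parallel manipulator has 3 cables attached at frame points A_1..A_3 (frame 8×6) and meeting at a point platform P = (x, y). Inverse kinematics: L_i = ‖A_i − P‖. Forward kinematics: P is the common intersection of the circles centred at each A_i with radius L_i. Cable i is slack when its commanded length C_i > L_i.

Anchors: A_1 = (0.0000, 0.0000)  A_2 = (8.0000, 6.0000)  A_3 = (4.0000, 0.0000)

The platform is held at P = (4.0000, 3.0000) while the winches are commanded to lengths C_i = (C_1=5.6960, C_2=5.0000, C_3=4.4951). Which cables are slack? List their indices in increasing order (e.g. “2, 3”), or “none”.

1, 3

cable 1: √((-4.0000)²+(-3.0000)²)=5.0000, C_1=5.6960: slack
cable 2: √((4.0000)²+(3.0000)²)=5.0000, C_2=5.0000: taut
cable 3: √((0.0000)²+(-3.0000)²)=3.0000, C_3=4.4951: slack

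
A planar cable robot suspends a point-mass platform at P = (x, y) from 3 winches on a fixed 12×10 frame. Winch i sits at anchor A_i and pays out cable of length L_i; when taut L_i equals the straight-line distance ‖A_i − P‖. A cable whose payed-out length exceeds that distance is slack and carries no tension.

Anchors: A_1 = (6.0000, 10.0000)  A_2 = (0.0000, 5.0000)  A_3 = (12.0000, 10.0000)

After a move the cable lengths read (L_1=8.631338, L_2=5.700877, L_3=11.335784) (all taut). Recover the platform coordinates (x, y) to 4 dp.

each cable: (A_i−P)·(A_i−P) = L_i²; let c_i = ‖A_i‖²−L_i²
c_1 = 36.0000+100.0000−74.5000 = 61.5000
row 1: 12.0000x + 10.0000y = 69.0000  (c_2=-7.5000)
row 2: -12.0000x + 0.0000y = -54.0000  (c_3=115.5000)
Cramer on rows 1–2 → x = 4.5000, y = 1.5000

(4.5000, 1.5000)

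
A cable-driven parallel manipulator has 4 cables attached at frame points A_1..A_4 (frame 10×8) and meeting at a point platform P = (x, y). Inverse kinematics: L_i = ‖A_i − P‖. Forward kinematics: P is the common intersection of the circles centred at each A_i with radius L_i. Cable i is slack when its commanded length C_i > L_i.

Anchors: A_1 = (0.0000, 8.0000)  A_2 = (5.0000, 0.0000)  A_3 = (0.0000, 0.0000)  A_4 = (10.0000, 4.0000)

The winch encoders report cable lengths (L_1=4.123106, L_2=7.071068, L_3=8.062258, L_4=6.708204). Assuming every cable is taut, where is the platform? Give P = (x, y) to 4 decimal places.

circle eqns → linear via eq_j − eq_1; set k_j = A_j·A_j − L_j²
k_1 = 0.0000+64.0000−17.0000 = 47.0000
-10.0000·x + 16.0000·y = k_1−k_2 = 72.0000
0.0000·x + 16.0000·y = k_1−k_3 = 112.0000
-20.0000·x + 8.0000·y = k_1−k_4 = -24.0000
solve first two rows → x=4.0000, y=7.0000
check cable 4: ‖A_4−P‖² = 45.0000 ≈ L_4² = 45.0000 ✓

(4.0000, 7.0000)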